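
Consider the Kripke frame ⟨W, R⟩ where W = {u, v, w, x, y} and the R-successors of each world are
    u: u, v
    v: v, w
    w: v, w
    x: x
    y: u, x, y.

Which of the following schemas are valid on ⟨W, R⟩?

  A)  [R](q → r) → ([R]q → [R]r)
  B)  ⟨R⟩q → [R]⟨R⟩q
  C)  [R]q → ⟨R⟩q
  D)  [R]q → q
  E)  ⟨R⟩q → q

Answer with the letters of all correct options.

A, C, D

R is reflexive: each world relates to itself.
R is not euclidean: u R v and u R u but not v R u.
R is serial: every world has an R-successor.
R is not a subset of the identity: u R v with u ≠ v.
(A) [R](q → r) → ([R]q → [R]r) is axiom K, valid on every Kripke frame — valid.
(B) axiom 5: valid iff R is euclidean. R is not euclidean — not valid.
(C) [R]q → ⟨R⟩q is axiom D, which corresponds to seriality. R is serial — valid.
(D) [R]q → q is axiom T, which corresponds to reflexivity. R is reflexive — valid.
(E) ⟨R⟩q → q is the converse of T; it holds exactly when R ⊆ identity. Here R ⊄ identity — not valid.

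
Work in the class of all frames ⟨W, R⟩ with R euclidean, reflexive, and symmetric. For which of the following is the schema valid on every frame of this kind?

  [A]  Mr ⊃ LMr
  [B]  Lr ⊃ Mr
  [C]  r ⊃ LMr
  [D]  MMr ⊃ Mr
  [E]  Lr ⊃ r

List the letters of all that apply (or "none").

A relation that is euclidean, reflexive, and symmetric is also serial and transitive.
(A) axiom 5: valid iff R is euclidean. Every such R is euclidean — valid.
(B) axiom D: valid iff R is serial. Every such R is serial — valid.
(C) r ⊃ LMr (axiom B) characterises the symmetric frames. Every such R is symmetric — valid.
(D) the dual of axiom 4: valid iff R is transitive. Every such R is transitive — valid.
(E) Lr ⊃ r (axiom T) characterises the reflexive frames. Every such R is reflexive — valid.

A, B, C, D, E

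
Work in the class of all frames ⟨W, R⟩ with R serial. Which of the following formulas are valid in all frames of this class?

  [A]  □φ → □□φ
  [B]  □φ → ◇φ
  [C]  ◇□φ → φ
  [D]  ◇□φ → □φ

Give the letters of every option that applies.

B

(A) axiom 4: valid iff R is transitive. Such an R need not be transitive — not valid.
(B) axiom D: valid iff R is serial. Every such R is serial — valid.
(C) the dual of axiom B: valid iff R is symmetric. Such an R need not be symmetric — not valid.
(D) the dual of axiom 5: valid iff R is euclidean. Such an R need not be euclidean — not valid.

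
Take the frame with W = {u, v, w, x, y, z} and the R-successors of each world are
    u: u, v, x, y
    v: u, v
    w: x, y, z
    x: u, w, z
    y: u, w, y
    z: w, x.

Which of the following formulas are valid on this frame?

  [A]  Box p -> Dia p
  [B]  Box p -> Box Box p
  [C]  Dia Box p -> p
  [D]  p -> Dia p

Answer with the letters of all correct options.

R is not reflexive: not w R w.
R is symmetric: every R-edge is matched by its reverse.
R is not transitive: u R x and x R w but not u R w.
R is serial: every world has an R-successor.
(A) axiom D: valid iff R is serial. R is serial — valid.
(B) Box p -> Box Box p (axiom 4) characterises the transitive frames. R is not transitive — not valid.
(C) Dia Box p -> p is the dual of axiom B; it is valid on a frame exactly when R is symmetric. R is symmetric, so valid.
(D) p -> Dia p (the dual of axiom T) characterises the reflexive frames. R is not reflexive — not valid.

A, C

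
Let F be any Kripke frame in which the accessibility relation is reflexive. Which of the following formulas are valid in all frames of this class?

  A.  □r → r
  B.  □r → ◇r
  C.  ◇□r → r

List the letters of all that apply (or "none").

A, B

A reflexive relation is serial.
(A) □r → r (axiom T) characterises the reflexive frames. Every such R is reflexive — valid.
(B) axiom D: valid iff R is serial. Every such R is serial — valid.
(C) ◇□r → r is the dual of axiom B, which corresponds to symmetry. Such an R need not be symmetric — not valid.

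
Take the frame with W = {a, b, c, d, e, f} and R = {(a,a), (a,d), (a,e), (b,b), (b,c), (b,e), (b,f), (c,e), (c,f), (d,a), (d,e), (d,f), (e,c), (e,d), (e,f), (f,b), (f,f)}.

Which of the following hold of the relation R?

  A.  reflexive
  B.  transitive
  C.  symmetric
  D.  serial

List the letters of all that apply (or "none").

D

(A) not reflexive: not c R c.
(B) not transitive: a R d and d R f but not a R f.
(C) not symmetric: a R e but not e R a.
(D) serial: every world has an R-successor.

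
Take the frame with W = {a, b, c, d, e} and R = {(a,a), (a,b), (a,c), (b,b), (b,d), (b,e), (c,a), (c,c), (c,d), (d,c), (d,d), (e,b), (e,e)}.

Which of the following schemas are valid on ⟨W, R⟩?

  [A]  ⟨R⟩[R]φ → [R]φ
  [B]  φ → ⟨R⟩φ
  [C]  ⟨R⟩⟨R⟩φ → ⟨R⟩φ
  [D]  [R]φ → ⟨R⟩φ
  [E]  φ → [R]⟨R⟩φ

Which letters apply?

R is reflexive: each world relates to itself.
R is not symmetric: a R b but not b R a.
R is not transitive: a R b and b R d but not a R d.
R is not euclidean: a R b and a R a but not b R a.
R is serial: every world has an R-successor.
(A) the dual of axiom 5: valid iff R is euclidean. R is not euclidean — not valid.
(B) φ → ⟨R⟩φ (the dual of axiom T) characterises the reflexive frames. R is reflexive — valid.
(C) the dual of axiom 4: valid iff R is transitive. R is not transitive — not valid.
(D) [R]φ → ⟨R⟩φ (axiom D) characterises the serial frames. R is serial — valid.
(E) φ → [R]⟨R⟩φ (axiom B) characterises the symmetric frames. R is not symmetric — not valid.

B, D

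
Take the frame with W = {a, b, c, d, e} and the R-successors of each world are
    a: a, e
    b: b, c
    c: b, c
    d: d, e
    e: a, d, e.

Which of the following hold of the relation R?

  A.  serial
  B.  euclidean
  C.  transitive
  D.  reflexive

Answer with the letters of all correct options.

A, D

(A) serial: every world has an R-successor.
(B) not euclidean: e R a and e R d but not a R d.
(C) not transitive: a R e and e R d but not a R d.
(D) reflexive: each world relates to itself.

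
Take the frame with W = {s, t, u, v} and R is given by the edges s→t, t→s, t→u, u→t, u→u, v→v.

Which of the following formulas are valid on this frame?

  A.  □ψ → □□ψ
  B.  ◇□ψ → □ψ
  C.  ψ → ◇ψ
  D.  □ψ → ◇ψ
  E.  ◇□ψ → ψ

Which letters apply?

R is not reflexive: not s R s.
R is symmetric: every R-edge is matched by its reverse.
R is not transitive: s R t and t R s but not s R s.
R is not euclidean: t R s and t R u but not s R u.
R is serial: every world has an R-successor.
(A) □ψ → □□ψ (axiom 4) characterises the transitive frames. R is not transitive — not valid.
(B) the dual of axiom 5: valid iff R is euclidean. R is not euclidean — not valid.
(C) ψ → ◇ψ is the dual of axiom T, which corresponds to reflexivity. R is not reflexive — not valid.
(D) □ψ → ◇ψ is axiom D, which corresponds to seriality. R is serial — valid.
(E) the dual of axiom B: valid iff R is symmetric. R is symmetric — valid.

D, E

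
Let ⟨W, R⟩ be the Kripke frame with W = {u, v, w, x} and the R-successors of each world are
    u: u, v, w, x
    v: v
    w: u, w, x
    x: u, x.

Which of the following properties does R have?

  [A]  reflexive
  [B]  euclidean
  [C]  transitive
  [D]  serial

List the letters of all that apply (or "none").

(A) reflexive: each world relates to itself.
(B) not euclidean: u R v and u R u but not v R u.
(C) not transitive: w R u and u R v but not w R v.
(D) serial: every world has an R-successor.

A, D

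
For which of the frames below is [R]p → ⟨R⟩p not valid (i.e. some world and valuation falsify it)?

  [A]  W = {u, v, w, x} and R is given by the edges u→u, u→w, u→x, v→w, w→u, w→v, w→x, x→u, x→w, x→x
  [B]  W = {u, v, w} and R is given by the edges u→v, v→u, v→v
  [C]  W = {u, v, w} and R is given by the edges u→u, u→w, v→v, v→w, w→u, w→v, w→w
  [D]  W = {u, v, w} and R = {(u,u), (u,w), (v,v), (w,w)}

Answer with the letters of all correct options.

The schema [R]p → ⟨R⟩p is axiom D; it is valid on a frame iff R is serial.
(A) R is serial (every world has an R-successor), so the schema is valid here.
(B) R is not serial (w has no R-successor), so the schema fails here.
(C) R is serial (every world has an R-successor), so the schema is valid here.
(D) R is serial (every world has an R-successor), so the schema is valid here.

B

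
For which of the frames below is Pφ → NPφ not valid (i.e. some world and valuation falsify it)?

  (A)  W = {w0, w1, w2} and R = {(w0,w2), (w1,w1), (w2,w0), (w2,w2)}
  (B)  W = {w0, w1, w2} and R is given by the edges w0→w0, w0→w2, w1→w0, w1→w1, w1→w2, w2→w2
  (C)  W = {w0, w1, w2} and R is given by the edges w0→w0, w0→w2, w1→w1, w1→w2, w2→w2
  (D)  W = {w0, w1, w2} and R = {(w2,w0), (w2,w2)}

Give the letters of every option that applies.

A, B, C, D

The schema Pφ → NPφ is axiom 5; it is valid on a frame iff R is euclidean.
(A) R is not euclidean (w2 R w0 and w2 R w0 but not w0 R w0), so the schema fails here.
(B) R is not euclidean (w0 R w2 and w0 R w0 but not w2 R w0), so the schema fails here.
(C) R is not euclidean (w0 R w2 and w0 R w0 but not w2 R w0), so the schema fails here.
(D) R is not euclidean (w2 R w0 and w2 R w2 but not w0 R w2), so the schema fails here.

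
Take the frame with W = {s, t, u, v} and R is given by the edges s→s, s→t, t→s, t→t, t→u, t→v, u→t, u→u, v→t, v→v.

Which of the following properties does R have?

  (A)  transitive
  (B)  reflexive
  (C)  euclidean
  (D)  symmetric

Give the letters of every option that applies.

(A) not transitive: s R t and t R u but not s R u.
(B) reflexive: each world relates to itself.
(C) not euclidean: t R s and t R u but not s R u.
(D) symmetric: every R-edge is matched by its reverse.

B, D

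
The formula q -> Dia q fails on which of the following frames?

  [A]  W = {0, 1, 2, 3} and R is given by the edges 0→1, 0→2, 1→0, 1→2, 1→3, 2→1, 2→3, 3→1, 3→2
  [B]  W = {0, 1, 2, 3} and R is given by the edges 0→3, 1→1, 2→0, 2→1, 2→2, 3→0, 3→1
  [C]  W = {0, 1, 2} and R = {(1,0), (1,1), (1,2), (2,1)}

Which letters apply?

The schema q -> Dia q is the dual of axiom T; it is valid on a frame iff R is reflexive.
(A) R is not reflexive (not 0 R 0), so the schema fails here.
(B) R is not reflexive (not 0 R 0), so the schema fails here.
(C) R is not reflexive (not 0 R 0), so the schema fails here.

A, B, C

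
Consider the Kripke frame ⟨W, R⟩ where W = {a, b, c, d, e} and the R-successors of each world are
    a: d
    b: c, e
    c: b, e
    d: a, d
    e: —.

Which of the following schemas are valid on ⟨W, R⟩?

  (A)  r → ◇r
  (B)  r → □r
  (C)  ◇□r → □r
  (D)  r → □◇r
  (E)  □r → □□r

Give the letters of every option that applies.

R is not reflexive: not a R a.
R is not symmetric: b R e but not e R b.
R is not transitive: a R d and d R a but not a R a.
R is not euclidean: b R e and b R c but not e R c.
R is not a subset of the identity: a R d with a ≠ d.
(A) the dual of axiom T: valid iff R is reflexive. R is not reflexive — not valid.
(B) r → □r is valid only on frames where every R-edge is a self-loop. Here R ⊄ identity — not valid.
(C) ◇□r → □r is the dual of axiom 5; it is valid on a frame exactly when R is euclidean. R is not euclidean, so not valid.
(D) axiom B: valid iff R is symmetric. R is not symmetric — not valid.
(E) □r → □□r (axiom 4) characterises the transitive frames. R is not transitive — not valid.

none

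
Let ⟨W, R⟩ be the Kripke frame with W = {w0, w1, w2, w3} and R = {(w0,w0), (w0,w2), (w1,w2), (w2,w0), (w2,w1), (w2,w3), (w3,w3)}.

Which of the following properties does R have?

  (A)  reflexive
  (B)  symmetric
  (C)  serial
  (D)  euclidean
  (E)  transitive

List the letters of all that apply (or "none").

(A) not reflexive: not w1 R w1.
(B) not symmetric: w2 R w3 but not w3 R w2.
(C) serial: every world has an R-successor.
(D) not euclidean: w2 R w0 and w2 R w1 but not w0 R w1.
(E) not transitive: w0 R w2 and w2 R w1 but not w0 R w1.

C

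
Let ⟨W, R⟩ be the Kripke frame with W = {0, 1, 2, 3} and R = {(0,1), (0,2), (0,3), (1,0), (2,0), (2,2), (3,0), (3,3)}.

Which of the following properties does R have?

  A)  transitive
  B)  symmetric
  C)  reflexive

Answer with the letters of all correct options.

B

(A) not transitive: 0 R 1 and 1 R 0 but not 0 R 0.
(B) symmetric: every R-edge is matched by its reverse.
(C) not reflexive: not 0 R 0.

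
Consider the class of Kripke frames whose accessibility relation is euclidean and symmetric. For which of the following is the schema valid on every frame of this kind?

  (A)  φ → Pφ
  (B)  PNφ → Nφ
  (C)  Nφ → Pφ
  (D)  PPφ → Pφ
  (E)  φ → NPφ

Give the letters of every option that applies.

A symmetric euclidean relation is transitive (uRv and vRw give vRu by symmetry, then uRw by the euclidean condition, applied at v).
(A) φ → Pφ is the dual of axiom T, which corresponds to reflexivity. Such an R need not be reflexive — not valid.
(B) PNφ → Nφ (the dual of axiom 5) characterises the euclidean frames. Every such R is euclidean — valid.
(C) Nφ → Pφ is axiom D, which corresponds to seriality. Such an R need not be serial — not valid.
(D) PPφ → Pφ is the dual of axiom 4; it is valid on a frame exactly when R is transitive. Every such R is transitive, so valid.
(E) φ → NPφ is axiom B; it is valid on a frame exactly when R is symmetric. Every such R is symmetric, so valid.

B, D, E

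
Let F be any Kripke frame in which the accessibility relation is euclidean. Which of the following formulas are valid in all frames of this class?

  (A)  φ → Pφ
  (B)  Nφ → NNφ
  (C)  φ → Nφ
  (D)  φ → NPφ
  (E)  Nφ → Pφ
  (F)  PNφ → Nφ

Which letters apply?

(A) the dual of axiom T: valid iff R is reflexive. Such an R need not be reflexive — not valid.
(B) Nφ → NNφ is axiom 4; it is valid on a frame exactly when R is transitive. Such an R need not be transitive, so not valid.
(C) φ → Nφ is valid only on frames where every R-edge is a self-loop. Such an R need not be a subset of the identity — not valid.
(D) φ → NPφ is axiom B, which corresponds to symmetry. Such an R need not be symmetric — not valid.
(E) Nφ → Pφ (axiom D) characterises the serial frames. Such an R need not be serial — not valid.
(F) PNφ → Nφ is the dual of axiom 5, which corresponds to the euclidean property. Every such R is euclidean — valid.

F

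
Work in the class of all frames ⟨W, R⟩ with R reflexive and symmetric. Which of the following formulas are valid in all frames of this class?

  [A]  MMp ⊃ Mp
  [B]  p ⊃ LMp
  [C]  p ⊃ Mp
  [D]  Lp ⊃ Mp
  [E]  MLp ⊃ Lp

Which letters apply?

B, C, D

Reflexive relations are serial.
(A) MMp ⊃ Mp is the dual of axiom 4; it is valid on a frame exactly when R is transitive. Such an R need not be transitive, so not valid.
(B) p ⊃ LMp (axiom B) characterises the symmetric frames. Every such R is symmetric — valid.
(C) p ⊃ Mp is the dual of axiom T, which corresponds to reflexivity. Every such R is reflexive — valid.
(D) Lp ⊃ Mp is axiom D, which corresponds to seriality. Every such R is serial — valid.
(E) MLp ⊃ Lp is the dual of axiom 5, which corresponds to the euclidean property. Such an R need not be euclidean — not valid.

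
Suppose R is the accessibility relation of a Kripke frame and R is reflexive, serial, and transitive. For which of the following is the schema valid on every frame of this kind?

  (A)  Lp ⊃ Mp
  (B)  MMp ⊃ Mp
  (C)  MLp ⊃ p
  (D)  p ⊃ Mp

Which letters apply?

A, B, D

(A) Lp ⊃ Mp (axiom D) characterises the serial frames. Every such R is serial — valid.
(B) MMp ⊃ Mp is the dual of axiom 4; it is valid on a frame exactly when R is transitive. Every such R is transitive, so valid.
(C) the dual of axiom B: valid iff R is symmetric. Such an R need not be symmetric — not valid.
(D) the dual of axiom T: valid iff R is reflexive. Every such R is reflexive — valid.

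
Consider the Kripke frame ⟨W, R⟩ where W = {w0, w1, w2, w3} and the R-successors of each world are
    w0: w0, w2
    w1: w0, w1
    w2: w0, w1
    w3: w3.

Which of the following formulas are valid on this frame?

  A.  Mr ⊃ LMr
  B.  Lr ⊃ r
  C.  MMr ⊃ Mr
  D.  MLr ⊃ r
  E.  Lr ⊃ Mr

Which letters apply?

R is not reflexive: not w2 R w2.
R is not symmetric: w1 R w0 but not w0 R w1.
R is not transitive: w0 R w2 and w2 R w1 but not w0 R w1.
R is not euclidean: w1 R w0 and w1 R w1 but not w0 R w1.
R is serial: every world has an R-successor.
(A) Mr ⊃ LMr is axiom 5, which corresponds to the euclidean property. R is not euclidean — not valid.
(B) axiom T: valid iff R is reflexive. R is not reflexive — not valid.
(C) MMr ⊃ Mr is the dual of axiom 4, which corresponds to transitivity. R is not transitive — not valid.
(D) the dual of axiom B: valid iff R is symmetric. R is not symmetric — not valid.
(E) Lr ⊃ Mr is axiom D, which corresponds to seriality. R is serial — valid.

E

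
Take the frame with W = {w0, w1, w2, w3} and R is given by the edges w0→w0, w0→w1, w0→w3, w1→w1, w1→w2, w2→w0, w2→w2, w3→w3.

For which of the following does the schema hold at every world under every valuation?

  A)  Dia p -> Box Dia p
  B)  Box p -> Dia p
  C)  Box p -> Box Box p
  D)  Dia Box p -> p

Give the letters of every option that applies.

R is not symmetric: w0 R w1 but not w1 R w0.
R is not transitive: w0 R w1 and w1 R w2 but not w0 R w2.
R is not euclidean: w0 R w1 and w0 R w0 but not w1 R w0.
R is serial: every world has an R-successor.
(A) axiom 5: valid iff R is euclidean. R is not euclidean — not valid.
(B) Box p -> Dia p (axiom D) characterises the serial frames. R is serial — valid.
(C) Box p -> Box Box p (axiom 4) characterises the transitive frames. R is not transitive — not valid.
(D) Dia Box p -> p is the dual of axiom B, which corresponds to symmetry. R is not symmetric — not valid.

B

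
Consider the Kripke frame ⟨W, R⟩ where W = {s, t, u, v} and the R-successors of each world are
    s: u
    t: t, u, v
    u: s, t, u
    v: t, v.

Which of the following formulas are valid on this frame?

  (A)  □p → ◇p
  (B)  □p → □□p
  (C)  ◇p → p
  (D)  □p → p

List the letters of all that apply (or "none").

A

R is not reflexive: not s R s.
R is not transitive: s R u and u R s but not s R s.
R is serial: every world has an R-successor.
R is not a subset of the identity: s R u with s ≠ u.
(A) □p → ◇p is axiom D; it is valid on a frame exactly when R is serial. R is serial, so valid.
(B) □p → □□p is axiom 4, which corresponds to transitivity. R is not transitive — not valid.
(C) ◇p → p is the converse of T; it holds exactly when R ⊆ identity. Here R ⊄ identity — not valid.
(D) □p → p (axiom T) characterises the reflexive frames. R is not reflexive — not valid.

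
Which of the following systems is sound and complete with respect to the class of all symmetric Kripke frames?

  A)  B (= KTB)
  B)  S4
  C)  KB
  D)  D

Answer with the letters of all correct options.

C

(A) B (= KTB) is determined by the class of reflexive and symmetric frames.
(B) S4 is determined by the class of reflexive and transitive frames.
(C) KB is determined by exactly this class.
(D) D is determined by the class of serial frames.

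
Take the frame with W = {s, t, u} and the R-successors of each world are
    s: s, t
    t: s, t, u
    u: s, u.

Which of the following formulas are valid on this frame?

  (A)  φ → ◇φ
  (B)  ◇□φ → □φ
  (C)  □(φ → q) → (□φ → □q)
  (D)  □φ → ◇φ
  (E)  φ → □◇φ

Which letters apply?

R is reflexive: each world relates to itself.
R is not symmetric: t R u but not u R t.
R is not euclidean: t R s and t R u but not s R u.
R is serial: every world has an R-successor.
(A) φ → ◇φ (the dual of axiom T) characterises the reflexive frames. R is reflexive — valid.
(B) ◇□φ → □φ (the dual of axiom 5) characterises the euclidean frames. R is not euclidean — not valid.
(C) □(φ → q) → (□φ → □q) is axiom K, valid on every Kripke frame — valid.
(D) axiom D: valid iff R is serial. R is serial — valid.
(E) φ → □◇φ is axiom B, which corresponds to symmetry. R is not symmetric — not valid.

A, C, D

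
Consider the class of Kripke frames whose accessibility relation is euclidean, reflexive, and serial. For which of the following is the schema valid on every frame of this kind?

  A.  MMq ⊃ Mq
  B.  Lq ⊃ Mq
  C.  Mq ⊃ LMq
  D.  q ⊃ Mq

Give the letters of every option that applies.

A relation that is euclidean, reflexive, and serial is also symmetric and transitive.
(A) MMq ⊃ Mq is the dual of axiom 4, which corresponds to transitivity. Every such R is transitive — valid.
(B) Lq ⊃ Mq is axiom D; it is valid on a frame exactly when R is serial. Every such R is serial, so valid.
(C) Mq ⊃ LMq (axiom 5) characterises the euclidean frames. Every such R is euclidean — valid.
(D) the dual of axiom T: valid iff R is reflexive. Every such R is reflexive — valid.

A, B, C, D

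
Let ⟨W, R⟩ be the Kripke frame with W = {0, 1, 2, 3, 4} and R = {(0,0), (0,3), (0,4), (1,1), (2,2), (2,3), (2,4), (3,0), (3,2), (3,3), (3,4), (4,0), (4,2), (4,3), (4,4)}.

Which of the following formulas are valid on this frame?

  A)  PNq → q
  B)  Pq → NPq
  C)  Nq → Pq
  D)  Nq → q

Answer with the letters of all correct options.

A, C, D

R is reflexive: each world relates to itself.
R is symmetric: every R-edge is matched by its reverse.
R is not euclidean: 3 R 0 and 3 R 2 but not 0 R 2.
R is serial: every world has an R-successor.
(A) PNq → q (the dual of axiom B) characterises the symmetric frames. R is symmetric — valid.
(B) Pq → NPq is axiom 5; it is valid on a frame exactly when R is euclidean. R is not euclidean, so not valid.
(C) Nq → Pq (axiom D) characterises the serial frames. R is serial — valid.
(D) Nq → q is axiom T; it is valid on a frame exactly when R is reflexive. R is reflexive, so valid.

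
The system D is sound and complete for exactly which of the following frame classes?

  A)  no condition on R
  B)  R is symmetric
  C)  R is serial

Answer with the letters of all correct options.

(A) this class determines K, not D.
(B) this class determines KB, not D.
(C) D is sound and complete for exactly this class.

C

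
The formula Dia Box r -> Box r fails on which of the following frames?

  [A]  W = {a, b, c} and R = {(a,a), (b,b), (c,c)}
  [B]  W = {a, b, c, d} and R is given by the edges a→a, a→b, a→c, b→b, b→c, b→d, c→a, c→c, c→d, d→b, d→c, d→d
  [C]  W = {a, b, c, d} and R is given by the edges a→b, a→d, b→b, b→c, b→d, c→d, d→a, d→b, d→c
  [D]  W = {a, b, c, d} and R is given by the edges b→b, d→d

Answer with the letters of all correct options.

B, C

The schema Dia Box r -> Box r is the dual of axiom 5; it is valid on a frame iff R is euclidean.
(A) R is euclidean (any two R-successors of the same world are R-related), so the schema is valid here.
(B) R is not euclidean (a R b and a R a but not b R a), so the schema fails here.
(C) R is not euclidean (b R c and b R b but not c R b), so the schema fails here.
(D) R is euclidean (any two R-successors of the same world are R-related), so the schema is valid here.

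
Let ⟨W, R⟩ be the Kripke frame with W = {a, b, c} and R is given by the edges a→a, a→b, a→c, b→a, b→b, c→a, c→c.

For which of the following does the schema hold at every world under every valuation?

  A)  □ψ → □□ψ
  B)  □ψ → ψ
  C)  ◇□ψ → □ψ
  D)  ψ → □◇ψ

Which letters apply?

B, D

R is reflexive: each world relates to itself.
R is symmetric: every R-edge is matched by its reverse.
R is not transitive: b R a and a R c but not b R c.
R is not euclidean: a R b and a R c but not b R c.
(A) □ψ → □□ψ is axiom 4; it is valid on a frame exactly when R is transitive. R is not transitive, so not valid.
(B) □ψ → ψ is axiom T; it is valid on a frame exactly when R is reflexive. R is reflexive, so valid.
(C) ◇□ψ → □ψ (the dual of axiom 5) characterises the euclidean frames. R is not euclidean — not valid.
(D) ψ → □◇ψ (axiom B) characterises the symmetric frames. R is symmetric — valid.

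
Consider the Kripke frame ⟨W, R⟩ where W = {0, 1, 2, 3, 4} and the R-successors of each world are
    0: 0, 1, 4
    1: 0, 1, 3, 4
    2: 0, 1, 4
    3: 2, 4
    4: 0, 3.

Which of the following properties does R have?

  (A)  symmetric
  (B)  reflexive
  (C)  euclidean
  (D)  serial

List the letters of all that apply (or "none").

(A) not symmetric: 1 R 3 but not 3 R 1.
(B) not reflexive: not 2 R 2.
(C) not euclidean: 0 R 4 and 0 R 1 but not 4 R 1.
(D) serial: every world has an R-successor.

D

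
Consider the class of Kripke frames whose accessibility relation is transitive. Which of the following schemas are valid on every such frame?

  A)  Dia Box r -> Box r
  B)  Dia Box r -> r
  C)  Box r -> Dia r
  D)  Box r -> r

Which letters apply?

(A) Dia Box r -> Box r is the dual of axiom 5; it is valid on a frame exactly when R is euclidean. Such an R need not be euclidean, so not valid.
(B) Dia Box r -> r is the dual of axiom B, which corresponds to symmetry. Such an R need not be symmetric — not valid.
(C) Box r -> Dia r is axiom D, which corresponds to seriality. Such an R need not be serial — not valid.
(D) axiom T: valid iff R is reflexive. Such an R need not be reflexive — not valid.

none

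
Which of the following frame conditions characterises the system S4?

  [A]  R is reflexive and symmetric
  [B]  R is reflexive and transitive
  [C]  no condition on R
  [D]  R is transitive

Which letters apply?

B

(A) this class determines B (= KTB), not S4.
(B) S4 is sound and complete for exactly this class.
(C) this class determines K, not S4.
(D) this class determines K4, not S4.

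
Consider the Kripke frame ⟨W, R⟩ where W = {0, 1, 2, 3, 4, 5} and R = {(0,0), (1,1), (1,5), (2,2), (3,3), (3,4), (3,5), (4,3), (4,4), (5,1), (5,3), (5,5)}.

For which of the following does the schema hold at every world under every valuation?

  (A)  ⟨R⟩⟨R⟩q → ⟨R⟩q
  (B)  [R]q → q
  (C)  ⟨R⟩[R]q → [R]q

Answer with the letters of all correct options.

R is reflexive: each world relates to itself.
R is not transitive: 1 R 5 and 5 R 3 but not 1 R 3.
R is not euclidean: 3 R 4 and 3 R 5 but not 4 R 5.
(A) ⟨R⟩⟨R⟩q → ⟨R⟩q is the dual of axiom 4; it is valid on a frame exactly when R is transitive. R is not transitive, so not valid.
(B) axiom T: valid iff R is reflexive. R is reflexive — valid.
(C) the dual of axiom 5: valid iff R is euclidean. R is not euclidean — not valid.

B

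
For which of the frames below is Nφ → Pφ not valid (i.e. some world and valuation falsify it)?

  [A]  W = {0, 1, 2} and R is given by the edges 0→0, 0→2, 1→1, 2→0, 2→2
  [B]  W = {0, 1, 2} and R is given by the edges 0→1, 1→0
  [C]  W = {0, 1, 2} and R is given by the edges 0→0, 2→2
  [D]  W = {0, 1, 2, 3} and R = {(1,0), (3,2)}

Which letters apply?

The schema Nφ → Pφ is axiom D; it is valid on a frame iff R is serial.
(A) R is serial (every world has an R-successor), so the schema is valid here.
(B) R is not serial (2 has no R-successor), so the schema fails here.
(C) R is not serial (1 has no R-successor), so the schema fails here.
(D) R is not serial (0 has no R-successor), so the schema fails here.

B, C, D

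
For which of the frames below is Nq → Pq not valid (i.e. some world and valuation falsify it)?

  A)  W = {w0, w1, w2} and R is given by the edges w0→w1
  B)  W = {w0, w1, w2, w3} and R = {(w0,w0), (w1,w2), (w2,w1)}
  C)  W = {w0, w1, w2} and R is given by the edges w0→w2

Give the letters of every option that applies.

A, B, C

The schema Nq → Pq is axiom D; it is valid on a frame iff R is serial.
(A) R is not serial (w1 has no R-successor), so the schema fails here.
(B) R is not serial (w3 has no R-successor), so the schema fails here.
(C) R is not serial (w1 has no R-successor), so the schema fails here.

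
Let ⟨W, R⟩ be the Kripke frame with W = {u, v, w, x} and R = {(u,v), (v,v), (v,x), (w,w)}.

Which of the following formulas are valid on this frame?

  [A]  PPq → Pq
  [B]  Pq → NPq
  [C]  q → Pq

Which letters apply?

none

R is not reflexive: not u R u.
R is not transitive: u R v and v R x but not u R x.
R is not euclidean: v R x and v R v but not x R v.
(A) PPq → Pq (the dual of axiom 4) characterises the transitive frames. R is not transitive — not valid.
(B) Pq → NPq (axiom 5) characterises the euclidean frames. R is not euclidean — not valid.
(C) the dual of axiom T: valid iff R is reflexive. R is not reflexive — not valid.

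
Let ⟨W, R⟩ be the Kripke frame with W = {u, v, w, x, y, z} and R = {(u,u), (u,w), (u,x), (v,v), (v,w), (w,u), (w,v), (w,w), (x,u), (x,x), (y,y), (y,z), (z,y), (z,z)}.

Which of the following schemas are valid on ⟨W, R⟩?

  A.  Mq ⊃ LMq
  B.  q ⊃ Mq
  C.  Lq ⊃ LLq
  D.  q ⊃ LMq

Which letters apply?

R is reflexive: each world relates to itself.
R is symmetric: every R-edge is matched by its reverse.
R is not transitive: u R w and w R v but not u R v.
R is not euclidean: u R w and u R x but not w R x.
(A) axiom 5: valid iff R is euclidean. R is not euclidean — not valid.
(B) q ⊃ Mq (the dual of axiom T) characterises the reflexive frames. R is reflexive — valid.
(C) Lq ⊃ LLq is axiom 4; it is valid on a frame exactly when R is transitive. R is not transitive, so not valid.
(D) axiom B: valid iff R is symmetric. R is symmetric — valid.

B, D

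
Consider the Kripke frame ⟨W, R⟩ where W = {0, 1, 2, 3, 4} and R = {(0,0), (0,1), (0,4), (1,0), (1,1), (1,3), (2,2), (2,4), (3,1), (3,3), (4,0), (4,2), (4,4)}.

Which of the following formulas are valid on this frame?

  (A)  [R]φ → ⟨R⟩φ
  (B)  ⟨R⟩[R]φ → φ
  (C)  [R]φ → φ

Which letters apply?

A, B, C

R is reflexive: each world relates to itself.
R is symmetric: every R-edge is matched by its reverse.
R is serial: every world has an R-successor.
(A) [R]φ → ⟨R⟩φ is axiom D, which corresponds to seriality. R is serial — valid.
(B) ⟨R⟩[R]φ → φ is the dual of axiom B, which corresponds to symmetry. R is symmetric — valid.
(C) [R]φ → φ is axiom T, which corresponds to reflexivity. R is reflexive — valid.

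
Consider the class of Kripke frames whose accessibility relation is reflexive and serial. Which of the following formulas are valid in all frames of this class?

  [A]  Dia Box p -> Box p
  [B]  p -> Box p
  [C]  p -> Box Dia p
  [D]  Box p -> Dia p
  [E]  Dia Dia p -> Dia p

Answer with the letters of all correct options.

(A) Dia Box p -> Box p is the dual of axiom 5; it is valid on a frame exactly when R is euclidean. Such an R need not be euclidean, so not valid.
(B) p -> Box p (equivalent to ◇p→p) corresponds to R being a subset of the identity. Such an R need not be a subset of the identity, so not valid.
(C) p -> Box Dia p is axiom B; it is valid on a frame exactly when R is symmetric. Such an R need not be symmetric, so not valid.
(D) Box p -> Dia p is axiom D; it is valid on a frame exactly when R is serial. Every such R is serial, so valid.
(E) Dia Dia p -> Dia p is the dual of axiom 4, which corresponds to transitivity. Such an R need not be transitive — not valid.

D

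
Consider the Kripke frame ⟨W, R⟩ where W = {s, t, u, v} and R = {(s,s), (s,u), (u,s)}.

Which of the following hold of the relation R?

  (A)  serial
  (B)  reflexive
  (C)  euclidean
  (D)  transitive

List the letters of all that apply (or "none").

none

(A) not serial: t has no R-successor.
(B) not reflexive: not t R t.
(C) not euclidean: s R u and s R u but not u R u.
(D) not transitive: u R s and s R u but not u R u.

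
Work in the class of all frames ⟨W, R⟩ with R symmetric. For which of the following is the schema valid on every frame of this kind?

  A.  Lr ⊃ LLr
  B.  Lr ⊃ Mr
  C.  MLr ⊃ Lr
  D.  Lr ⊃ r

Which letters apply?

none

(A) axiom 4: valid iff R is transitive. Such an R need not be transitive — not valid.
(B) axiom D: valid iff R is serial. Such an R need not be serial — not valid.
(C) the dual of axiom 5: valid iff R is euclidean. Such an R need not be euclidean — not valid.
(D) Lr ⊃ r (axiom T) characterises the reflexive frames. Such an R need not be reflexive — not valid.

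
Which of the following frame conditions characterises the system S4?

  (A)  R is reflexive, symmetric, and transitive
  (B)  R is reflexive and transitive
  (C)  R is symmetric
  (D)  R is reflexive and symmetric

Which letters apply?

B

(A) this class determines S5, not S4.
(B) S4 is sound and complete for exactly this class.
(C) this class determines KB, not S4.
(D) this class determines B (= KTB), not S4.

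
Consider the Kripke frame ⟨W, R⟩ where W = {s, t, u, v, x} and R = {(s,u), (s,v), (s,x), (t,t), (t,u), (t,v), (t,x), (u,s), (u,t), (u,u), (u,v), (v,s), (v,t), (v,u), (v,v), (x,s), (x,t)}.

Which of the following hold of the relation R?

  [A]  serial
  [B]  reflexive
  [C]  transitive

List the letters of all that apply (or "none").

(A) serial: every world has an R-successor.
(B) not reflexive: not s R s.
(C) not transitive: s R u and u R s but not s R s.

A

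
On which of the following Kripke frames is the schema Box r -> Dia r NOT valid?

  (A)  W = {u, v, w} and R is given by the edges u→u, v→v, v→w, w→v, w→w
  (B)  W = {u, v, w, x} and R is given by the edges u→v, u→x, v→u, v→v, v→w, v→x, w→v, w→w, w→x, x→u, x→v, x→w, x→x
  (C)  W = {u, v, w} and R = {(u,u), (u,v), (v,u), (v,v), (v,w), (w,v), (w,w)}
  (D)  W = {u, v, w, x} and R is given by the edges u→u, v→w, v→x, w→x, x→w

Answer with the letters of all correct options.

The schema Box r -> Dia r is axiom D; it is valid on a frame iff R is serial.
(A) R is serial (every world has an R-successor), so the schema is valid here.
(B) R is serial (every world has an R-successor), so the schema is valid here.
(C) R is serial (every world has an R-successor), so the schema is valid here.
(D) R is serial (every world has an R-successor), so the schema is valid here.

none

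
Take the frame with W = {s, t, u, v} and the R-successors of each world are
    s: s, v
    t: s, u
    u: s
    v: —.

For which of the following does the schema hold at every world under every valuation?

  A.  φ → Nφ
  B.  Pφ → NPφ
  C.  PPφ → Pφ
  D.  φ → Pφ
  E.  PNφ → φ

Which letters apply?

R is not reflexive: not t R t.
R is not symmetric: s R v but not v R s.
R is not transitive: t R s and s R v but not t R v.
R is not euclidean: s R v and s R s but not v R s.
R is not a subset of the identity: s R v with s ≠ v.
(A) φ → Nφ (equivalent to ◇p→p) corresponds to R being a subset of the identity. Here R ⊄ identity, so not valid.
(B) Pφ → NPφ (axiom 5) characterises the euclidean frames. R is not euclidean — not valid.
(C) PPφ → Pφ is the dual of axiom 4, which corresponds to transitivity. R is not transitive — not valid.
(D) φ → Pφ (the dual of axiom T) characterises the reflexive frames. R is not reflexive — not valid.
(E) PNφ → φ (the dual of axiom B) characterises the symmetric frames. R is not symmetric — not valid.

none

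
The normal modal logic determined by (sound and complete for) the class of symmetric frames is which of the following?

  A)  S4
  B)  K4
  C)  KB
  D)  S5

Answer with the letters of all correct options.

C

(A) S4 is determined by the class of reflexive and transitive frames.
(B) K4 is determined by the class of transitive frames.
(C) KB is determined by exactly this class.
(D) S5 is determined by the class of reflexive, symmetric, and transitive frames.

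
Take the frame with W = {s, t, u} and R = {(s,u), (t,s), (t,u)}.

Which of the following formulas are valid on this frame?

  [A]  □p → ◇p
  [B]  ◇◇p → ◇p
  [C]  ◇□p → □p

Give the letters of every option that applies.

B

R is transitive: R is closed under composition.
R is not euclidean: t R u and t R s but not u R s.
R is not serial: u has no R-successor.
(A) axiom D: valid iff R is serial. R is not serial — not valid.
(B) ◇◇p → ◇p is the dual of axiom 4; it is valid on a frame exactly when R is transitive. R is transitive, so valid.
(C) ◇□p → □p is the dual of axiom 5, which corresponds to the euclidean property. R is not euclidean — not valid.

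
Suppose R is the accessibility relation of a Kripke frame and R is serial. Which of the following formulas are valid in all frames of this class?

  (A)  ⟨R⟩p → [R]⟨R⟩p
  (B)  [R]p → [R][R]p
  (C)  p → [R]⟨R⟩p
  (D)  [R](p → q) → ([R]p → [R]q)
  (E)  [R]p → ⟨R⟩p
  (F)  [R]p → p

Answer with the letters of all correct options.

D, E

(A) axiom 5: valid iff R is euclidean. Such an R need not be euclidean — not valid.
(B) [R]p → [R][R]p (axiom 4) characterises the transitive frames. Such an R need not be transitive — not valid.
(C) p → [R]⟨R⟩p is axiom B; it is valid on a frame exactly when R is symmetric. Such an R need not be symmetric, so not valid.
(D) [R](p → q) → ([R]p → [R]q) is the K axiom; it holds on all frames — valid.
(E) [R]p → ⟨R⟩p is axiom D; it is valid on a frame exactly when R is serial. Every such R is serial, so valid.
(F) [R]p → p (axiom T) characterises the reflexive frames. Such an R need not be reflexive — not valid.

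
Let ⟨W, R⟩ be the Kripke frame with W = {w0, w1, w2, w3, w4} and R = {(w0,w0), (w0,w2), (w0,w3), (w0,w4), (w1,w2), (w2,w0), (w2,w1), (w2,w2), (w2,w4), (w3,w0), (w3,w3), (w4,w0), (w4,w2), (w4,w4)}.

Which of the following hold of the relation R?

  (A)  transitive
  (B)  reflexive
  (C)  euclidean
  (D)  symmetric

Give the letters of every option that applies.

D

(A) not transitive: w0 R w2 and w2 R w1 but not w0 R w1.
(B) not reflexive: not w1 R w1.
(C) not euclidean: w0 R w2 and w0 R w3 but not w2 R w3.
(D) symmetric: every R-edge is matched by its reverse.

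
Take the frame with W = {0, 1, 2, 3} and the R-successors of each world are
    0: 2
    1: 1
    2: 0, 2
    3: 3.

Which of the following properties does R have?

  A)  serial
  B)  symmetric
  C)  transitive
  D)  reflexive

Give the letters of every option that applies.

(A) serial: every world has an R-successor.
(B) symmetric: every R-edge is matched by its reverse.
(C) not transitive: 0 R 2 and 2 R 0 but not 0 R 0.
(D) not reflexive: not 0 R 0.

A, B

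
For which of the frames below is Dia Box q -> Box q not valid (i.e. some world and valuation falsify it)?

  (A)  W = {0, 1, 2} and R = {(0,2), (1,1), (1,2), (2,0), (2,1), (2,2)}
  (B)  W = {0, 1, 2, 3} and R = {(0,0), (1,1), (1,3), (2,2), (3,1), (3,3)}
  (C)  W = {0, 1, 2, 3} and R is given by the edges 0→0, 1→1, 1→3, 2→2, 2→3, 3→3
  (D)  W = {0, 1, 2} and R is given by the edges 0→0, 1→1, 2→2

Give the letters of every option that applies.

A, C

The schema Dia Box q -> Box q is the dual of axiom 5; it is valid on a frame iff R is euclidean.
(A) R is not euclidean (2 R 0 and 2 R 1 but not 0 R 1), so the schema fails here.
(B) R is euclidean (any two R-successors of the same world are R-related), so the schema is valid here.
(C) R is not euclidean (1 R 3 and 1 R 1 but not 3 R 1), so the schema fails here.
(D) R is euclidean (any two R-successors of the same world are R-related), so the schema is valid here.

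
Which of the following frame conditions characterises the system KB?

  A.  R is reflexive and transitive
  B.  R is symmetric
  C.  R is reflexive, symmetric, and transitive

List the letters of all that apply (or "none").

(A) this class determines S4, not KB.
(B) KB is sound and complete for exactly this class.
(C) this class determines S5, not KB.

B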